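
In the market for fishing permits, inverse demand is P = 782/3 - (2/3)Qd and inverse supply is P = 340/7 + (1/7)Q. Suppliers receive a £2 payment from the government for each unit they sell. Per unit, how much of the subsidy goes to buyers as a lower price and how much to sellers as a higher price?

Pre-subsidy: 782/3 - (2/3)Q = 340/7 + (1/7)Q gives Q* = 262 and P* = 86.
With the subsidy, sellers receive Ps = Pb + 2 for each unit, where Pb is the price buyers pay.
On the curves, Pb = 782/3 - (2/3)Q and Ps = 340/7 + (1/7)Q; the wedge Ps − Pb = 2 gives 340/7 + (1/7)Q − (782/3 - (2/3)Q) = 2, so Q' = 4496/17.
Then Pb = 782/3 − (2/3)·(4496/17) = 1434/17 and Ps = 340/7 + (1/7)·(4496/17) = 1468/17.
Buyers' price falls by P* − Pb = 86 − 1434/17 = 28/17; sellers' price rises by Ps − P* = 1468/17 − 86 = 6/17.

Buyers gain 28/17 per unit; sellers gain 6/17 per unit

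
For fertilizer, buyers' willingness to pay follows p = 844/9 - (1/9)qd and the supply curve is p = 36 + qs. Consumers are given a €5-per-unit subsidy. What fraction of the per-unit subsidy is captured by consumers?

Pre-subsidy: 844/9 - (1/9)q = 36 + q gives q* = 52 and p* = 88.
With the rebate, buyers effectively pay pb = ps − 5, where ps is the price sellers receive.
On the curves, pb = 844/9 - (1/9)q and ps = 36 + q; the wedge ps − pb = 5 gives 36 + q − (844/9 - (1/9)q) = 5, so q' = 56.5.
Then pb = 844/9 − (1/9)·56.5 = 87.5 and ps = 36 + 1·56.5 = 92.5.
Buyers' price falls by p* − pb = 88 − 87.5 = 0.5; sellers' price rises by ps − p* = 92.5 − 88 = 4.5.
So consumers capture 0.5/5 = 0.1 of each unit of subsidy.

Consumer share = 0.1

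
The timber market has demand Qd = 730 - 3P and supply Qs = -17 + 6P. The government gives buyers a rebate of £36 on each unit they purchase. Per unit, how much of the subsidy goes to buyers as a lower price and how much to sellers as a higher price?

Pre-subsidy: 730 - 3P = -17 + 6P gives P* = 83, Q* = 481.
With the rebate, buyers effectively pay Pb = Ps − 36, where Ps is the price sellers receive.
Demand in terms of Ps becomes Qd = 730 − 3(Ps − 36) = 838 - 3Ps. Setting this equal to supply: 838 - 3Ps = -17 + 6Ps, so Ps = 95.
Buyers pay Pb = 95 − 36 = 59; Q' = -17 + 6·95 = 553.
Buyers' price falls by P* − Pb = 83 − 59 = 24; sellers' price rises by Ps − P* = 95 − 83 = 12.

Buyers gain £24 per unit; sellers gain £12 per unit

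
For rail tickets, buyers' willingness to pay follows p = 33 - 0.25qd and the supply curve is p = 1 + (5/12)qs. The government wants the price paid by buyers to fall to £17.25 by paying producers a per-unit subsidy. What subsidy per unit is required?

At a buyer price of 17.25, quantity demanded is 132 − 4·17.25 = 63.
Sellers supply 63 only when they receive ps = 1 + (5/12)·63 = 27.25.
s = ps − pb = 27.25 − 17.25 = 10.

Required subsidy s = £10 per unit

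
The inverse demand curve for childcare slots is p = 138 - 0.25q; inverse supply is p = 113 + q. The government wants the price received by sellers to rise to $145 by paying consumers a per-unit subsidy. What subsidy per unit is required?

At a seller price of 145, quantity supplied is -113 + 1·145 = 32.
Buyers absorb 32 only when they pay pb = 138 − 0.25·32 = 130.
s = ps − pb = 145 − 130 = 15.

Required subsidy s = $15 per unit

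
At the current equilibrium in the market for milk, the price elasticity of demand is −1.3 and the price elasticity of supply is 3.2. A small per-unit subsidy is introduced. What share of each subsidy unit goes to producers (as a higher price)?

Producer share = 13/45

For a small subsidy around the equilibrium, the benefit split depends on the relative slopes, which at a point are proportional to the elasticities.
Buyer share = εs/(εs + |εd|) = 3.2/(3.2 + 1.3) = 32/45; seller share = |εd|/(εs + |εd|) = 13/45.
So producers capture 13/45 of the subsidy.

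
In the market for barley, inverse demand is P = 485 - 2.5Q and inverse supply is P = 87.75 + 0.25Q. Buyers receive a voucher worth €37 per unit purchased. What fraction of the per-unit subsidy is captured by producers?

Producer share = 1/11

Pre-subsidy: 485 - 2.5Q = 87.75 + 0.25Q gives Q* = 1589/11 and P* = 2725/22.
With the rebate, buyers effectively pay Pb = Ps − 37, where Ps is the price sellers receive.
On the curves, Pb = 485 - 2.5Q and Ps = 87.75 + 0.25Q; the wedge Ps − Pb = 37 gives 87.75 + 0.25Q − (485 - 2.5Q) = 37, so Q' = 1737/11.
Then Pb = 485 − 2.5·(1737/11) = 1985/22 and Ps = 87.75 + 0.25·(1737/11) = 2799/22.
Buyers' price falls by P* − Pb = 2725/22 − 1985/22 = 370/11; sellers' price rises by Ps − P* = 2799/22 − 2725/22 = 37/11.
So producers capture (37/11)/37 = 1/11 of each unit of subsidy.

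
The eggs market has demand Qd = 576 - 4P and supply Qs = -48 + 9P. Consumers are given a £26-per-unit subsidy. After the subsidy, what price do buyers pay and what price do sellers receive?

Pre-subsidy: 576 - 4P = -48 + 9P gives P* = 48, Q* = 384.
With the rebate, buyers effectively pay Pb = Ps − 26, where Ps is the price sellers receive.
Demand in terms of Ps becomes Qd = 576 − 4(Ps − 26) = 680 - 4Ps. Setting this equal to supply: 680 - 4Ps = -48 + 9Ps, so Ps = 56.
Buyers pay Pb = 56 − 26 = 30; Q' = -48 + 9·56 = 456.

Buyers pay £30; sellers receive £56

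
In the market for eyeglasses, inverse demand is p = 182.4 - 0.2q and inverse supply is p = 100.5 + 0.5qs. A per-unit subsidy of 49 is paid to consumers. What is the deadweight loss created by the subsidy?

Pre-subsidy: 182.4 - 0.2q = 100.5 + 0.5q gives q* = 117 and p* = 159.
With the rebate, buyers effectively pay pb = ps − 49, where ps is the price sellers receive.
On the curves, pb = 182.4 - 0.2q and ps = 100.5 + 0.5q; the wedge ps − pb = 49 gives 100.5 + 0.5q − (182.4 - 0.2q) = 49, so q' = 187.
Then pb = 182.4 − 0.2·187 = 145 and ps = 100.5 + 0.5·187 = 194.
The subsidy expands output by 187 − 117 = 70 past the efficient level; on those units the gap between marginal cost and willingness to pay runs from 0 up to 49.
DWL = ½ × 49 × 70 = 1715.

Deadweight loss = 1715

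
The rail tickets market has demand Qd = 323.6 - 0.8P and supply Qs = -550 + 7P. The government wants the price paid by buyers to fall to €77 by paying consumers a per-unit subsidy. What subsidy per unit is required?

At a buyer price of 77, quantity demanded is 323.6 − 0.8·77 = 262.
Sellers supply 262 only when they receive Ps with -550 + 7·Ps = 262, i.e. Ps = 116.
s = Ps − Pb = 116 − 77 = 39.

Required subsidy s = €39 per unit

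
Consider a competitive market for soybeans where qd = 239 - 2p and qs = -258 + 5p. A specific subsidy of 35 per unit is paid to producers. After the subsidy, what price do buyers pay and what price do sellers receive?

Buyers pay 46; sellers receive 81

Pre-subsidy: 239 - 2p = -258 + 5p gives p* = 71, q* = 97.
With the subsidy, sellers receive ps = pb + 35 for each unit, where pb is the price buyers pay.
Supply in terms of pb becomes qs = -258 + 5(pb + 35) = -83 + 5pb. Setting this equal to demand: 239 - 2pb = -83 + 5pb, so pb = 46.
Sellers receive ps = 46 + 35 = 81; q' = 239 − 2·46 = 147.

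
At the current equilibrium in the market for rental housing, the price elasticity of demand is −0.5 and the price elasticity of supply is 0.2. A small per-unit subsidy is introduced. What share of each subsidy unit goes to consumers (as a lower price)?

For a small subsidy around the equilibrium, the benefit split depends on the relative slopes, which at a point are proportional to the elasticities.
Buyer share = εs/(εs + |εd|) = 0.2/(0.2 + 0.5) = 2/7; seller share = |εd|/(εs + |εd|) = 5/7.

Consumer share = 2/7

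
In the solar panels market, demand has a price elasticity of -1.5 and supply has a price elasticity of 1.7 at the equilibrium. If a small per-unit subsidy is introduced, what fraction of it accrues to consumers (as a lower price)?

For a small subsidy around the equilibrium, the benefit split depends on the relative slopes, which at a point are proportional to the elasticities.
Buyer share = εs/(εs + |εd|) = 1.7/(1.7 + 1.5) = 0.53125; seller share = |εd|/(εs + |εd|) = 0.46875.

Consumer share = 0.53125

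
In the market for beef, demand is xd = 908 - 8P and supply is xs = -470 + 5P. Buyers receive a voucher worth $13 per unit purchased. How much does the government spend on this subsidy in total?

Pre-subsidy: 908 - 8P = -470 + 5P gives P* = 106, x* = 60.
With the rebate, buyers effectively pay Pb = Ps − 13, where Ps is the price sellers receive.
Demand in terms of Ps becomes xd = 908 − 8(Ps − 13) = 1012 - 8Ps. Setting this equal to supply: 1012 - 8Ps = -470 + 5Ps, so Ps = 114.
Buyers pay Pb = 114 − 13 = 101; x' = -470 + 5·114 = 100.
Government outlay = subsidy × quantity = 13 × 100 = 1300.

Government cost = $1300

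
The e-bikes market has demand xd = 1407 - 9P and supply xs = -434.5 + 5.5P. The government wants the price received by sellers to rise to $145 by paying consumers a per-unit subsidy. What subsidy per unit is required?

At a seller price of 145, quantity supplied is -434.5 + 5.5·145 = 363.
Buyers absorb 363 only when they pay Pb with 1407 − 9·Pb = 363, i.e. Pb = 116.
s = Ps − Pb = 145 − 116 = 29.

Required subsidy s = $29 per unit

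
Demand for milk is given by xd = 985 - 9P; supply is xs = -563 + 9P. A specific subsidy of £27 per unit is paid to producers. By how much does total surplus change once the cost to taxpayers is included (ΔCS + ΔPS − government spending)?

Pre-subsidy: 985 - 9P = -563 + 9P gives P* = 86, x* = 211.
With the subsidy, sellers receive Ps = Pb + 27 for each unit, where Pb is the price buyers pay.
Supply in terms of Pb becomes xs = -563 + 9(Pb + 27) = -320 + 9Pb. Setting this equal to demand: 985 - 9Pb = -320 + 9Pb, so Pb = 72.5.
Sellers receive Ps = 72.5 + 27 = 99.5; x' = 985 − 9·72.5 = 332.5.
ΔCS = ½(211 + 332.5)(86 − 72.5) = 3668.625; ΔPS = ½(211 + 332.5)(99.5 − 86) = 3668.625.
Government spending = 27 × 332.5 = 8977.5.
Net change = 3668.625 + 3668.625 − 8977.5 = -1640.25. The loss equals the DWL triangle ½·27·121.5.

Net change in total surplus = -£1640.25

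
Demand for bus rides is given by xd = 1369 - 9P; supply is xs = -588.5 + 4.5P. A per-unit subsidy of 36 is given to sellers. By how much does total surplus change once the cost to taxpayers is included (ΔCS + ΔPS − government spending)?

Net change in total surplus = -1944

Pre-subsidy: 1369 - 9P = -588.5 + 4.5P gives P* = 145, x* = 64.
With the subsidy, sellers receive Ps = Pb + 36 for each unit, where Pb is the price buyers pay.
Supply in terms of Pb becomes xs = -588.5 + 4.5(Pb + 36) = -426.5 + 4.5Pb. Setting this equal to demand: 1369 - 9Pb = -426.5 + 4.5Pb, so Pb = 133.
Sellers receive Ps = 133 + 36 = 169; x' = 1369 − 9·133 = 172.
ΔCS = ½(64 + 172)(145 − 133) = 1416; ΔPS = ½(64 + 172)(169 − 145) = 2832.
Government spending = 36 × 172 = 6192.
Net change = 1416 + 2832 − 6192 = -1944. The loss equals the DWL triangle ½·36·108.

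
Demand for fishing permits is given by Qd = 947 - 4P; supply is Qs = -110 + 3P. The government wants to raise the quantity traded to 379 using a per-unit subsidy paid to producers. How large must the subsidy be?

Required subsidy s = 21 per unit

At Q = 379, invert demand for the buyer price: Pb = (947 − 379)/4 = 142; invert supply for the seller price: Ps = (379 − (-110))/3 = 163.
The subsidy must fill the gap: s = Ps − Pb = 163 − 142 = 21.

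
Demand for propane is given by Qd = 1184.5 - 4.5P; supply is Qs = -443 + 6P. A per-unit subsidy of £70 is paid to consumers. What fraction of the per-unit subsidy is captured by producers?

Producer share = 3/7

Pre-subsidy: 1184.5 - 4.5P = -443 + 6P gives P* = 155, Q* = 487.
With the rebate, buyers effectively pay Pb = Ps − 70, where Ps is the price sellers receive.
Demand in terms of Ps becomes Qd = 1184.5 − 4.5(Ps − 70) = 1499.5 - 4.5Ps. Setting this equal to supply: 1499.5 - 4.5Ps = -443 + 6Ps, so Ps = 185.
Buyers pay Pb = 185 − 70 = 115; Q' = -443 + 6·185 = 667.
Buyers' price falls by P* − Pb = 155 − 115 = 40; sellers' price rises by Ps − P* = 185 − 155 = 30.
So producers capture 30/70 = 3/7 of each unit of subsidy.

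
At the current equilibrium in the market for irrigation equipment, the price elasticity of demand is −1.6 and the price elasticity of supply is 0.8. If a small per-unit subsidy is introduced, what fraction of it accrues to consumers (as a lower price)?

Consumer share = 1/3

For a small subsidy around the equilibrium, the benefit split depends on the relative slopes, which at a point are proportional to the elasticities.
Buyer share = εs/(εs + |εd|) = 0.8/(0.8 + 1.6) = 1/3; seller share = |εd|/(εs + |εd|) = 2/3.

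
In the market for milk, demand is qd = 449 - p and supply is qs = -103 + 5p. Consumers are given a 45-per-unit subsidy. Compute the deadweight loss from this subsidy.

Pre-subsidy: 449 - p = -103 + 5p gives p* = 92, q* = 357.
With the rebate, buyers effectively pay pb = ps − 45, where ps is the price sellers receive.
Demand in terms of ps becomes qd = 449 − 1(ps − 45) = 494 - ps. Setting this equal to supply: 494 - ps = -103 + 5ps, so ps = 99.5.
Buyers pay pb = 99.5 − 45 = 54.5; q' = -103 + 5·99.5 = 394.5.
The subsidy expands output by 394.5 − 357 = 37.5 past the efficient level; on those units the gap between marginal cost and willingness to pay runs from 0 up to 45.
DWL = ½ × 45 × 37.5 = 843.75.

Deadweight loss = 843.75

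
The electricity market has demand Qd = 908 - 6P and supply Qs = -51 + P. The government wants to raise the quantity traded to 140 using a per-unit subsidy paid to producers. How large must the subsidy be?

At Q = 140, invert demand for the buyer price: Pb = (908 − 140)/6 = 128; invert supply for the seller price: Ps = (140 − (-51))/1 = 191.
The subsidy must fill the gap: s = Ps − Pb = 191 − 128 = 63.

Required subsidy s = 63 per unit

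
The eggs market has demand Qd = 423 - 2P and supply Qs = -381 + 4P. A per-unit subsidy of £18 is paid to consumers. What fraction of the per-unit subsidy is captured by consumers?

Pre-subsidy: 423 - 2P = -381 + 4P gives P* = 134, Q* = 155.
With the rebate, buyers effectively pay Pb = Ps − 18, where Ps is the price sellers receive.
Demand in terms of Ps becomes Qd = 423 − 2(Ps − 18) = 459 - 2Ps. Setting this equal to supply: 459 - 2Ps = -381 + 4Ps, so Ps = 140.
Buyers pay Pb = 140 − 18 = 122; Q' = -381 + 4·140 = 179.
Buyers' price falls by P* − Pb = 134 − 122 = 12; sellers' price rises by Ps − P* = 140 − 134 = 6.
So consumers capture 12/18 = 2/3 of each unit of subsidy.

Consumer share = 2/3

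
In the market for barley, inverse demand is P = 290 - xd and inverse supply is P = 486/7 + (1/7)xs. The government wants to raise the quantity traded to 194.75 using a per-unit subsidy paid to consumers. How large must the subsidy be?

At x = 194.75, from the demand curve buyers pay Pb = 290 − 1·194.75 = 95.25; from the supply curve sellers need Ps = 486/7 + (1/7)·194.75 = 97.25.
The subsidy must fill the gap: s = Ps − Pb = 97.25 − 95.25 = 2.

Required subsidy s = 2 per unit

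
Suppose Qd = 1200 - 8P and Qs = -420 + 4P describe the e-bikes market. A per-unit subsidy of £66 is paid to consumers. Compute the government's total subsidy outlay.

Government cost = £19536

Pre-subsidy: 1200 - 8P = -420 + 4P gives P* = 135, Q* = 120.
With the rebate, buyers effectively pay Pb = Ps − 66, where Ps is the price sellers receive.
Demand in terms of Ps becomes Qd = 1200 − 8(Ps − 66) = 1728 - 8Ps. Setting this equal to supply: 1728 - 8Ps = -420 + 4Ps, so Ps = 179.
Buyers pay Pb = 179 − 66 = 113; Q' = -420 + 4·179 = 296.
Government outlay = subsidy × quantity = 66 × 296 = 19536.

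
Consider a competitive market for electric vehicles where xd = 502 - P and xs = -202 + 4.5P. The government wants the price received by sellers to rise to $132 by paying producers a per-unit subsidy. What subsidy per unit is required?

Required subsidy s = $22 per unit

At a seller price of 132, quantity supplied is -202 + 4.5·132 = 392.
Buyers absorb 392 only when they pay Pb with 502 − 1·Pb = 392, i.e. Pb = 110.
s = Ps − Pb = 132 − 110 = 22.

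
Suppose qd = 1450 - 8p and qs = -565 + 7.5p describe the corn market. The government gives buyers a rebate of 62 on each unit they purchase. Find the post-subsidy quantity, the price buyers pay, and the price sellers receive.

q' = 650; buyers pay 100; sellers receive 162

Pre-subsidy: 1450 - 8p = -565 + 7.5p gives p* = 130, q* = 410.
With the rebate, buyers effectively pay pb = ps − 62, where ps is the price sellers receive.
Demand in terms of ps becomes qd = 1450 − 8(ps − 62) = 1946 - 8ps. Setting this equal to supply: 1946 - 8ps = -565 + 7.5ps, so ps = 162.
Buyers pay pb = 162 − 62 = 100; q' = -565 + 7.5·162 = 650.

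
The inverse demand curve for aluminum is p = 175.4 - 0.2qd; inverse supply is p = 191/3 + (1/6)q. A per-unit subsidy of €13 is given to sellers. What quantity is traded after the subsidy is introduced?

Pre-subsidy: 175.4 - 0.2q = 191/3 + (1/6)q gives q* = 3352/11 and p* = 1259/11.
With the subsidy, sellers receive ps = pb + 13 for each unit, where pb is the price buyers pay.
On the curves, pb = 175.4 - 0.2q and ps = 191/3 + (1/6)q; the wedge ps − pb = 13 gives 191/3 + (1/6)q − (175.4 - 0.2q) = 13, so q' = 3742/11.
Then pb = 175.4 − 0.2·(3742/11) = 1181/11 and ps = 191/3 + (1/6)·(3742/11) = 1324/11.

q' = 3742/11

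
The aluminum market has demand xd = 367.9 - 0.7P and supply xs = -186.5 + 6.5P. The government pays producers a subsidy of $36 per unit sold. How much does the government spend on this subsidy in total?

Government cost = $12123

Pre-subsidy: 367.9 - 0.7P = -186.5 + 6.5P gives P* = 77, x* = 314.
With the subsidy, sellers receive Ps = Pb + 36 for each unit, where Pb is the price buyers pay.
Supply in terms of Pb becomes xs = -186.5 + 6.5(Pb + 36) = 47.5 + 6.5Pb. Setting this equal to demand: 367.9 - 0.7Pb = 47.5 + 6.5Pb, so Pb = 44.5.
Sellers receive Ps = 44.5 + 36 = 80.5; x' = 367.9 − 0.7·44.5 = 336.75.
Government outlay = subsidy × quantity = 36 × 336.75 = 12123.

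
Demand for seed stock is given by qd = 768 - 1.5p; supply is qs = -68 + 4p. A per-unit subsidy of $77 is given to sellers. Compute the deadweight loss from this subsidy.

Deadweight loss = $3234

Pre-subsidy: 768 - 1.5p = -68 + 4p gives p* = 152, q* = 540.
With the subsidy, sellers receive ps = pb + 77 for each unit, where pb is the price buyers pay.
Supply in terms of pb becomes qs = -68 + 4(pb + 77) = 240 + 4pb. Setting this equal to demand: 768 - 1.5pb = 240 + 4pb, so pb = 96.
Sellers receive ps = 96 + 77 = 173; q' = 768 − 1.5·96 = 624.
The subsidy expands output by 624 − 540 = 84 past the efficient level; on those units the gap between marginal cost and willingness to pay runs from 0 up to 77.
DWL = ½ × 77 × 84 = 3234.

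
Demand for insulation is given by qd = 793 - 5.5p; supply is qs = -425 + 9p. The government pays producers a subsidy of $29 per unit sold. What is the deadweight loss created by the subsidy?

Pre-subsidy: 793 - 5.5p = -425 + 9p gives p* = 84, q* = 331.
With the subsidy, sellers receive ps = pb + 29 for each unit, where pb is the price buyers pay.
Supply in terms of pb becomes qs = -425 + 9(pb + 29) = -164 + 9pb. Setting this equal to demand: 793 - 5.5pb = -164 + 9pb, so pb = 66.
Sellers receive ps = 66 + 29 = 95; q' = 793 − 5.5·66 = 430.
The subsidy expands output by 430 − 331 = 99 past the efficient level; on those units the gap between marginal cost and willingness to pay runs from 0 up to 29.
DWL = ½ × 29 × 99 = 1435.5.

Deadweight loss = $1435.5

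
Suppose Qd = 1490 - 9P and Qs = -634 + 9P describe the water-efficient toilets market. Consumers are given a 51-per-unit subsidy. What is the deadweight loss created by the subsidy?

Pre-subsidy: 1490 - 9P = -634 + 9P gives P* = 118, Q* = 428.
With the rebate, buyers effectively pay Pb = Ps − 51, where Ps is the price sellers receive.
Demand in terms of Ps becomes Qd = 1490 − 9(Ps − 51) = 1949 - 9Ps. Setting this equal to supply: 1949 - 9Ps = -634 + 9Ps, so Ps = 143.5.
Buyers pay Pb = 143.5 − 51 = 92.5; Q' = -634 + 9·143.5 = 657.5.
The subsidy expands output by 657.5 − 428 = 229.5 past the efficient level; on those units the gap between marginal cost and willingness to pay runs from 0 up to 51.
DWL = ½ × 51 × 229.5 = 5852.25.

Deadweight loss = 5852.25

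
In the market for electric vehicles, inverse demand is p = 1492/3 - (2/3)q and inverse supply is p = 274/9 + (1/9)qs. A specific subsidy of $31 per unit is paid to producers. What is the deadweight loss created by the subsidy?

Pre-subsidy: 1492/3 - (2/3)q = 274/9 + (1/9)q gives q* = 4202/7 and p* = 680/7.
With the subsidy, sellers receive ps = pb + 31 for each unit, where pb is the price buyers pay.
On the curves, pb = 1492/3 - (2/3)q and ps = 274/9 + (1/9)q; the wedge ps − pb = 31 gives 274/9 + (1/9)q − (1492/3 - (2/3)q) = 31, so q' = 4481/7.
Then pb = 1492/3 − (2/3)·(4481/7) = 494/7 and ps = 274/9 + (1/9)·(4481/7) = 711/7.
The subsidy expands output by 4481/7 − 4202/7 = 279/7 past the efficient level; on those units the gap between marginal cost and willingness to pay runs from 0 up to 31.
DWL = ½ × 31 × 279/7 = 8649/14.

Deadweight loss = 8649/14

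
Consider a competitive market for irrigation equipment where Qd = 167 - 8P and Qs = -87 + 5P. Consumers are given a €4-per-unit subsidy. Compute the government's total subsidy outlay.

Government cost = €92

Pre-subsidy: 167 - 8P = -87 + 5P gives P* = 254/13, Q* = 139/13.
With the rebate, buyers effectively pay Pb = Ps − 4, where Ps is the price sellers receive.
Demand in terms of Ps becomes Qd = 167 − 8(Ps − 4) = 199 - 8Ps. Setting this equal to supply: 199 - 8Ps = -87 + 5Ps, so Ps = 22.
Buyers pay Pb = 22 − 4 = 18; Q' = -87 + 5·22 = 23.
Government outlay = subsidy × quantity = 4 × 23 = 92.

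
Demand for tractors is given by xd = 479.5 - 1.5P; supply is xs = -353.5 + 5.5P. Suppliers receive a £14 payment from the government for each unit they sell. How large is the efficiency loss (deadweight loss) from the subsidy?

Pre-subsidy: 479.5 - 1.5P = -353.5 + 5.5P gives P* = 119, x* = 301.
With the subsidy, sellers receive Ps = Pb + 14 for each unit, where Pb is the price buyers pay.
Supply in terms of Pb becomes xs = -353.5 + 5.5(Pb + 14) = -276.5 + 5.5Pb. Setting this equal to demand: 479.5 - 1.5Pb = -276.5 + 5.5Pb, so Pb = 108.
Sellers receive Ps = 108 + 14 = 122; x' = 479.5 − 1.5·108 = 317.5.
The subsidy expands output by 317.5 − 301 = 16.5 past the efficient level; on those units the gap between marginal cost and willingness to pay runs from 0 up to 14.
DWL = ½ × 14 × 16.5 = 115.5.

Deadweight loss = £115.5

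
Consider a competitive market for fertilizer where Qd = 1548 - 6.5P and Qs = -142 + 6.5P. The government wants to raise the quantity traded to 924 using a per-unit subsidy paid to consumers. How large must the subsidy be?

Required subsidy s = 68 per unit

At Q = 924, invert demand for the buyer price: Pb = (1548 − 924)/6.5 = 96; invert supply for the seller price: Ps = (924 − (-142))/6.5 = 164.
The subsidy must fill the gap: s = Ps − Pb = 164 − 96 = 68.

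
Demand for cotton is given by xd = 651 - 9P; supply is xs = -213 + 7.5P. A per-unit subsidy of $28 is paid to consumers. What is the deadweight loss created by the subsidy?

Pre-subsidy: 651 - 9P = -213 + 7.5P gives P* = 576/11, x* = 1977/11.
With the rebate, buyers effectively pay Pb = Ps − 28, where Ps is the price sellers receive.
Demand in terms of Ps becomes xd = 651 − 9(Ps − 28) = 903 - 9Ps. Setting this equal to supply: 903 - 9Ps = -213 + 7.5Ps, so Ps = 744/11.
Buyers pay Pb = 744/11 − 28 = 436/11; x' = -213 + 7.5·(744/11) = 3237/11.
The subsidy expands output by 3237/11 − 1977/11 = 1260/11 past the efficient level; on those units the gap between marginal cost and willingness to pay runs from 0 up to 28.
DWL = ½ × 28 × 1260/11 = 17640/11.

Deadweight loss = 17640/11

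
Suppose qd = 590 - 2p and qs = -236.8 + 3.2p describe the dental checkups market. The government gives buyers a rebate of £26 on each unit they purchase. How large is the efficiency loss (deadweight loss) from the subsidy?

Deadweight loss = £416

Pre-subsidy: 590 - 2p = -236.8 + 3.2p gives p* = 159, q* = 272.
With the rebate, buyers effectively pay pb = ps − 26, where ps is the price sellers receive.
Demand in terms of ps becomes qd = 590 − 2(ps − 26) = 642 - 2ps. Setting this equal to supply: 642 - 2ps = -236.8 + 3.2ps, so ps = 169.
Buyers pay pb = 169 − 26 = 143; q' = -236.8 + 3.2·169 = 304.
The subsidy expands output by 304 − 272 = 32 past the efficient level; on those units the gap between marginal cost and willingness to pay runs from 0 up to 26.
DWL = ½ × 26 × 32 = 416.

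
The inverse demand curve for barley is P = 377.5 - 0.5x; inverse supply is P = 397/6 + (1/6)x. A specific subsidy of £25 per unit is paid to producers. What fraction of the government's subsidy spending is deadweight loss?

Pre-subsidy: 377.5 - 0.5x = 397/6 + (1/6)x gives x* = 467 and P* = 144.
With the subsidy, sellers receive Ps = Pb + 25 for each unit, where Pb is the price buyers pay.
On the curves, Pb = 377.5 - 0.5x and Ps = 397/6 + (1/6)x; the wedge Ps − Pb = 25 gives 397/6 + (1/6)x − (377.5 - 0.5x) = 25, so x' = 504.5.
Then Pb = 377.5 − 0.5·504.5 = 125.25 and Ps = 397/6 + (1/6)·504.5 = 150.25.
ΔCS = ½(467 + 504.5)(144 − 125.25) = 9107.8125; ΔPS = ½(467 + 504.5)(150.25 − 144) = 3035.9375.
Government spending = 25 × 504.5 = 12612.5.
DWL = ½ × 25 × (504.5 − 467) = 468.75; fraction = 468.75 / 12612.5 = 75/2018.

DWL / government spending = 75/2018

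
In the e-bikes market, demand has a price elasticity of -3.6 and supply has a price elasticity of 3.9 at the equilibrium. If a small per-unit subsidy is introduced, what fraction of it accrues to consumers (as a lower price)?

Consumer share = 0.52

For a small subsidy around the equilibrium, the benefit split depends on the relative slopes, which at a point are proportional to the elasticities.
Buyer share = εs/(εs + |εd|) = 3.9/(3.9 + 3.6) = 0.52; seller share = |εd|/(εs + |εd|) = 0.48.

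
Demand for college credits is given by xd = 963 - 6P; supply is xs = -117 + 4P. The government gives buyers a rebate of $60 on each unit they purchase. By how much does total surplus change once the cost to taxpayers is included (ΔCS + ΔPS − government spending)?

Pre-subsidy: 963 - 6P = -117 + 4P gives P* = 108, x* = 315.
With the rebate, buyers effectively pay Pb = Ps − 60, where Ps is the price sellers receive.
Demand in terms of Ps becomes xd = 963 − 6(Ps − 60) = 1323 - 6Ps. Setting this equal to supply: 1323 - 6Ps = -117 + 4Ps, so Ps = 144.
Buyers pay Pb = 144 − 60 = 84; x' = -117 + 4·144 = 459.
ΔCS = ½(315 + 459)(108 − 84) = 9288; ΔPS = ½(315 + 459)(144 − 108) = 13932.
Government spending = 60 × 459 = 27540.
Net change = 9288 + 13932 − 27540 = -4320. The loss equals the DWL triangle ½·60·144.

Net change in total surplus = -$4320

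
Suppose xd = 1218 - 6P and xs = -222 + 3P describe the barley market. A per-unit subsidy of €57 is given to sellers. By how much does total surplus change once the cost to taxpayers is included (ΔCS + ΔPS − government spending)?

Net change in total surplus = -€3249

Pre-subsidy: 1218 - 6P = -222 + 3P gives P* = 160, x* = 258.
With the subsidy, sellers receive Ps = Pb + 57 for each unit, where Pb is the price buyers pay.
Supply in terms of Pb becomes xs = -222 + 3(Pb + 57) = -51 + 3Pb. Setting this equal to demand: 1218 - 6Pb = -51 + 3Pb, so Pb = 141.
Sellers receive Ps = 141 + 57 = 198; x' = 1218 − 6·141 = 372.
ΔCS = ½(258 + 372)(160 − 141) = 5985; ΔPS = ½(258 + 372)(198 − 160) = 11970.
Government spending = 57 × 372 = 21204.
Net change = 5985 + 11970 − 21204 = -3249. The loss equals the DWL triangle ½·57·114.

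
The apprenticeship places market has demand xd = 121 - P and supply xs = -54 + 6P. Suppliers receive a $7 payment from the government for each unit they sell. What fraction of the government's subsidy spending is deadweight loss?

Pre-subsidy: 121 - P = -54 + 6P gives P* = 25, x* = 96.
With the subsidy, sellers receive Ps = Pb + 7 for each unit, where Pb is the price buyers pay.
Supply in terms of Pb becomes xs = -54 + 6(Pb + 7) = -12 + 6Pb. Setting this equal to demand: 121 - Pb = -12 + 6Pb, so Pb = 19.
Sellers receive Ps = 19 + 7 = 26; x' = 121 − 1·19 = 102.
ΔCS = ½(96 + 102)(25 − 19) = 594; ΔPS = ½(96 + 102)(26 − 25) = 99.
Government spending = 7 × 102 = 714.
DWL = ½ × 7 × (102 − 96) = 21; fraction = 21 / 714 = 1/34.

DWL / government spending = 1/34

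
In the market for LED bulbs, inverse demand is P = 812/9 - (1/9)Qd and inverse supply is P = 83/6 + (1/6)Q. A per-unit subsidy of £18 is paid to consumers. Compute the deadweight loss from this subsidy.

Deadweight loss = £583.2

Pre-subsidy: 812/9 - (1/9)Q = 83/6 + (1/6)Q gives Q* = 275 and P* = 179/3.
With the rebate, buyers effectively pay Pb = Ps − 18, where Ps is the price sellers receive.
On the curves, Pb = 812/9 - (1/9)Q and Ps = 83/6 + (1/6)Q; the wedge Ps − Pb = 18 gives 83/6 + (1/6)Q − (812/9 - (1/9)Q) = 18, so Q' = 339.8.
Then Pb = 812/9 − (1/9)·339.8 = 787/15 and Ps = 83/6 + (1/6)·339.8 = 1057/15.
The subsidy expands output by 339.8 − 275 = 64.8 past the efficient level; on those units the gap between marginal cost and willingness to pay runs from 0 up to 18.
DWL = ½ × 18 × 64.8 = 583.2.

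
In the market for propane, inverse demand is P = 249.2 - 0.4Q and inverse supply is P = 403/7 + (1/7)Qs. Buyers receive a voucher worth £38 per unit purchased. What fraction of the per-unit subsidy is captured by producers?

Producer share = 5/19

Pre-subsidy: 249.2 - 0.4Q = 403/7 + (1/7)Q gives Q* = 353 and P* = 108.
With the rebate, buyers effectively pay Pb = Ps − 38, where Ps is the price sellers receive.
On the curves, Pb = 249.2 - 0.4Q and Ps = 403/7 + (1/7)Q; the wedge Ps − Pb = 38 gives 403/7 + (1/7)Q − (249.2 - 0.4Q) = 38, so Q' = 423.
Then Pb = 249.2 − 0.4·423 = 80 and Ps = 403/7 + (1/7)·423 = 118.
Buyers' price falls by P* − Pb = 108 − 80 = 28; sellers' price rises by Ps − P* = 118 − 108 = 10.
So producers capture 10/38 = 5/19 of each unit of subsidy.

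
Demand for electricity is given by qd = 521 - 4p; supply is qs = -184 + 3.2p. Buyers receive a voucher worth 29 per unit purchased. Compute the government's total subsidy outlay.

Government cost = 47212/9

Pre-subsidy: 521 - 4p = -184 + 3.2p gives p* = 1175/12, q* = 388/3.
With the rebate, buyers effectively pay pb = ps − 29, where ps is the price sellers receive.
Demand in terms of ps becomes qd = 521 − 4(ps − 29) = 637 - 4ps. Setting this equal to supply: 637 - 4ps = -184 + 3.2ps, so ps = 4105/36.
Buyers pay pb = 4105/36 − 29 = 3061/36; q' = -184 + 3.2·(4105/36) = 1628/9.
Government outlay = subsidy × quantity = 29 × 1628/9 = 47212/9.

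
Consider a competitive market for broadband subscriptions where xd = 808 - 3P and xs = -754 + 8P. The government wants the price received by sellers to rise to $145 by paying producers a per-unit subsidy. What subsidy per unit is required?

Required subsidy s = $11 per unit

At a seller price of 145, quantity supplied is -754 + 8·145 = 406.
Buyers absorb 406 only when they pay Pb with 808 − 3·Pb = 406, i.e. Pb = 134.
s = Ps − Pb = 145 − 134 = 11.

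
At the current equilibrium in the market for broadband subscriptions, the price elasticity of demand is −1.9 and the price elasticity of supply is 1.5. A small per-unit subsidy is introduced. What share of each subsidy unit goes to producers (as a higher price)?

For a small subsidy around the equilibrium, the benefit split depends on the relative slopes, which at a point are proportional to the elasticities.
Buyer share = εs/(εs + |εd|) = 1.5/(1.5 + 1.9) = 15/34; seller share = |εd|/(εs + |εd|) = 19/34.
So producers capture 19/34 of the subsidy.

Producer share = 19/34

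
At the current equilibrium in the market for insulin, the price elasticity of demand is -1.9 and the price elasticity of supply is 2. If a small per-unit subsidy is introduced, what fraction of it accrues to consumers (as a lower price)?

Consumer share = 20/39

For a small subsidy around the equilibrium, the benefit split depends on the relative slopes, which at a point are proportional to the elasticities.
Buyer share = εs/(εs + |εd|) = 2/(2 + 1.9) = 20/39; seller share = |εd|/(εs + |εd|) = 19/39.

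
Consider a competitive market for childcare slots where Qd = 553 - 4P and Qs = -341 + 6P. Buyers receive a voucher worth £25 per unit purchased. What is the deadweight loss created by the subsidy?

Deadweight loss = £750

Pre-subsidy: 553 - 4P = -341 + 6P gives P* = 89.4, Q* = 195.4.
With the rebate, buyers effectively pay Pb = Ps − 25, where Ps is the price sellers receive.
Demand in terms of Ps becomes Qd = 553 − 4(Ps − 25) = 653 - 4Ps. Setting this equal to supply: 653 - 4Ps = -341 + 6Ps, so Ps = 99.4.
Buyers pay Pb = 99.4 − 25 = 74.4; Q' = -341 + 6·99.4 = 255.4.
The subsidy expands output by 255.4 − 195.4 = 60 past the efficient level; on those units the gap between marginal cost and willingness to pay runs from 0 up to 25.
DWL = ½ × 25 × 60 = 750.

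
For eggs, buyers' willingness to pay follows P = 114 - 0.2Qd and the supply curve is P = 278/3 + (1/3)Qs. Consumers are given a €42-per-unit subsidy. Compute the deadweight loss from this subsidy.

Deadweight loss = €1653.75

Pre-subsidy: 114 - 0.2Q = 278/3 + (1/3)Q gives Q* = 40 and P* = 106.
With the rebate, buyers effectively pay Pb = Ps − 42, where Ps is the price sellers receive.
On the curves, Pb = 114 - 0.2Q and Ps = 278/3 + (1/3)Q; the wedge Ps − Pb = 42 gives 278/3 + (1/3)Q − (114 - 0.2Q) = 42, so Q' = 118.75.
Then Pb = 114 − 0.2·118.75 = 90.25 and Ps = 278/3 + (1/3)·118.75 = 132.25.
The subsidy expands output by 118.75 − 40 = 78.75 past the efficient level; on those units the gap between marginal cost and willingness to pay runs from 0 up to 42.
DWL = ½ × 42 × 78.75 = 1653.75.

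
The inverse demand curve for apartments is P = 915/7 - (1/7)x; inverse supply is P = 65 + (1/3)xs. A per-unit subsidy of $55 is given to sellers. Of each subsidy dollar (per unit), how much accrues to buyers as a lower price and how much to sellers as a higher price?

Buyers gain $16.5 per unit; sellers gain $38.5 per unit

Pre-subsidy: 915/7 - (1/7)x = 65 + (1/3)x gives x* = 138 and P* = 111.
With the subsidy, sellers receive Ps = Pb + 55 for each unit, where Pb is the price buyers pay.
On the curves, Pb = 915/7 - (1/7)x and Ps = 65 + (1/3)x; the wedge Ps − Pb = 55 gives 65 + (1/3)x − (915/7 - (1/7)x) = 55, so x' = 253.5.
Then Pb = 915/7 − (1/7)·253.5 = 94.5 and Ps = 65 + (1/3)·253.5 = 149.5.
Buyers' price falls by P* − Pb = 111 − 94.5 = 16.5; sellers' price rises by Ps − P* = 149.5 − 111 = 38.5.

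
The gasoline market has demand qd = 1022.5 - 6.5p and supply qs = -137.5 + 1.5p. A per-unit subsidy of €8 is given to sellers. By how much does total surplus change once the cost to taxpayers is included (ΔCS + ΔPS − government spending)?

Net change in total surplus = -€39

Pre-subsidy: 1022.5 - 6.5p = -137.5 + 1.5p gives p* = 145, q* = 80.
With the subsidy, sellers receive ps = pb + 8 for each unit, where pb is the price buyers pay.
Supply in terms of pb becomes qs = -137.5 + 1.5(pb + 8) = -125.5 + 1.5pb. Setting this equal to demand: 1022.5 - 6.5pb = -125.5 + 1.5pb, so pb = 143.5.
Sellers receive ps = 143.5 + 8 = 151.5; q' = 1022.5 − 6.5·143.5 = 89.75.
ΔCS = ½(80 + 89.75)(145 − 143.5) = 127.3125; ΔPS = ½(80 + 89.75)(151.5 − 145) = 551.6875.
Government spending = 8 × 89.75 = 718.
Net change = 127.3125 + 551.6875 − 718 = -39. The loss equals the DWL triangle ½·8·9.75.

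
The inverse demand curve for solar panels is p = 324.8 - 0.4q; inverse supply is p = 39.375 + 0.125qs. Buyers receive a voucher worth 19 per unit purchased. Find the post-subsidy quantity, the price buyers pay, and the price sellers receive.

Pre-subsidy: 324.8 - 0.4q = 39.375 + 0.125q gives q* = 1631/3 and p* = 322/3.
With the rebate, buyers effectively pay pb = ps − 19, where ps is the price sellers receive.
On the curves, pb = 324.8 - 0.4q and ps = 39.375 + 0.125q; the wedge ps − pb = 19 gives 39.375 + 0.125q − (324.8 - 0.4q) = 19, so q' = 4059/7.
Then pb = 324.8 − 0.4·(4059/7) = 650/7 and ps = 39.375 + 0.125·(4059/7) = 783/7.

q' = 4059/7; buyers pay 650/7; sellers receive 783/7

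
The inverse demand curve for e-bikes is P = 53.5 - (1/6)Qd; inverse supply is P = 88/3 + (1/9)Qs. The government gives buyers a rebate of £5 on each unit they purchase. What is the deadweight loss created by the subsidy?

Deadweight loss = £45

Pre-subsidy: 53.5 - (1/6)Q = 88/3 + (1/9)Q gives Q* = 87 and P* = 39.
With the rebate, buyers effectively pay Pb = Ps − 5, where Ps is the price sellers receive.
On the curves, Pb = 53.5 - (1/6)Q and Ps = 88/3 + (1/9)Q; the wedge Ps − Pb = 5 gives 88/3 + (1/9)Q − (53.5 - (1/6)Q) = 5, so Q' = 105.
Then Pb = 53.5 − (1/6)·105 = 36 and Ps = 88/3 + (1/9)·105 = 41.
The subsidy expands output by 105 − 87 = 18 past the efficient level; on those units the gap between marginal cost and willingness to pay runs from 0 up to 5.
DWL = ½ × 5 × 18 = 45.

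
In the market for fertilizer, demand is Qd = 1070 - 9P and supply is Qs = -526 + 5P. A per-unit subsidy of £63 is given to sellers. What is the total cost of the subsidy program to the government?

Pre-subsidy: 1070 - 9P = -526 + 5P gives P* = 114, Q* = 44.
With the subsidy, sellers receive Ps = Pb + 63 for each unit, where Pb is the price buyers pay.
Supply in terms of Pb becomes Qs = -526 + 5(Pb + 63) = -211 + 5Pb. Setting this equal to demand: 1070 - 9Pb = -211 + 5Pb, so Pb = 91.5.
Sellers receive Ps = 91.5 + 63 = 154.5; Q' = 1070 − 9·91.5 = 246.5.
Government outlay = subsidy × quantity = 63 × 246.5 = 15529.5.

Government cost = £15529.5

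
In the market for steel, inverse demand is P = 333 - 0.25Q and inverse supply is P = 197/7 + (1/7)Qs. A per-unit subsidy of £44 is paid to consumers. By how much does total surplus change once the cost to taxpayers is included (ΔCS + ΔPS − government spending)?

Pre-subsidy: 333 - 0.25Q = 197/7 + (1/7)Q gives Q* = 776 and P* = 139.
With the rebate, buyers effectively pay Pb = Ps − 44, where Ps is the price sellers receive.
On the curves, Pb = 333 - 0.25Q and Ps = 197/7 + (1/7)Q; the wedge Ps − Pb = 44 gives 197/7 + (1/7)Q − (333 - 0.25Q) = 44, so Q' = 888.
Then Pb = 333 − 0.25·888 = 111 and Ps = 197/7 + (1/7)·888 = 155.
ΔCS = ½(776 + 888)(139 − 111) = 23296; ΔPS = ½(776 + 888)(155 − 139) = 13312.
Government spending = 44 × 888 = 39072.
Net change = 23296 + 13312 − 39072 = -2464. The loss equals the DWL triangle ½·44·112.

Net change in total surplus = -£2464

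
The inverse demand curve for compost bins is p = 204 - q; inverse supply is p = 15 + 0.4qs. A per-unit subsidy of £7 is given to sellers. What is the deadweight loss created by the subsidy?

Pre-subsidy: 204 - q = 15 + 0.4q gives q* = 135 and p* = 69.
With the subsidy, sellers receive ps = pb + 7 for each unit, where pb is the price buyers pay.
On the curves, pb = 204 - q and ps = 15 + 0.4q; the wedge ps − pb = 7 gives 15 + 0.4q − (204 - q) = 7, so q' = 140.
Then pb = 204 − 1·140 = 64 and ps = 15 + 0.4·140 = 71.
The subsidy expands output by 140 − 135 = 5 past the efficient level; on those units the gap between marginal cost and willingness to pay runs from 0 up to 7.
DWL = ½ × 7 × 5 = 17.5.

Deadweight loss = £17.5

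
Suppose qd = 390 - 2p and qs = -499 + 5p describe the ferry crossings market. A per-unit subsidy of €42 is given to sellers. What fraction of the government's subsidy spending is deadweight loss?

Pre-subsidy: 390 - 2p = -499 + 5p gives p* = 127, q* = 136.
With the subsidy, sellers receive ps = pb + 42 for each unit, where pb is the price buyers pay.
Supply in terms of pb becomes qs = -499 + 5(pb + 42) = -289 + 5pb. Setting this equal to demand: 390 - 2pb = -289 + 5pb, so pb = 97.
Sellers receive ps = 97 + 42 = 139; q' = 390 − 2·97 = 196.
ΔCS = ½(136 + 196)(127 − 97) = 4980; ΔPS = ½(136 + 196)(139 − 127) = 1992.
Government spending = 42 × 196 = 8232.
DWL = ½ × 42 × (196 − 136) = 1260; fraction = 1260 / 8232 = 15/98.

DWL / government spending = 15/98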